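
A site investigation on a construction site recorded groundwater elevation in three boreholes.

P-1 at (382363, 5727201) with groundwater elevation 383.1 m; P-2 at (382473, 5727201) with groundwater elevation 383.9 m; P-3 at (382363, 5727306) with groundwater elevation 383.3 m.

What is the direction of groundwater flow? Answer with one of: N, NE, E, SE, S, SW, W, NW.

W

∂h/∂x = (383.9 − 383.1) / (382473 − 382363) = +0.007273
∂h/∂y = (383.3 − 383.1) / (5727306 − 5727201) = +0.001905
Flow = −∇h = (-0.007273 east, -0.001905 north), which points west.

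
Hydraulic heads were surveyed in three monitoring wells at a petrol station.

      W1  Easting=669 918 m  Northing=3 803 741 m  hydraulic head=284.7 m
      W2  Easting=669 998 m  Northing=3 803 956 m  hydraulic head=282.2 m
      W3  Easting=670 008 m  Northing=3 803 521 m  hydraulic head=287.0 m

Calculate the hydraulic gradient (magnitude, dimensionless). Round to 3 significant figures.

With h = a·x + b·y + c and W1 as origin, the differences give:
  80·a + 215·b = -2.5
  90·a + (-220)·b = +2.3
Eliminate b (×(-220) and ×215, subtract): -36950·a = 55.50 → a = ∂h/∂x = -0.001502
Back-substitute: b = ∂h/∂y = -0.01107.
|∇h| = √(-0.001502² + -0.01107²) = 0.01117

0.0112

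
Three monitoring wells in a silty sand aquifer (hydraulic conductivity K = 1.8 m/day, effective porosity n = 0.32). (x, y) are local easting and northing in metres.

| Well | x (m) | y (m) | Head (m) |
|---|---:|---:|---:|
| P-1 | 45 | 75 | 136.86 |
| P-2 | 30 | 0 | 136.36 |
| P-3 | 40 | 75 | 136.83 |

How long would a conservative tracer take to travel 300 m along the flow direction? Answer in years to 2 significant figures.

18 years

With h = a·x + b·y + c and P-1 as origin, the differences give:
  (-15)·a + (-75)·b = -0.50
  (-5)·a + 0·b = -0.03
Eliminate b (×0 and ×(-75), subtract): -375·a = -2.250 → a = ∂h/∂x = +0.006000
Back-substitute: b = ∂h/∂y = +0.005467.
|∇h| = √(0.006000² + 0.005467²) = 0.008117
Seepage velocity v = K·i/n = 1.8 × 0.008117 / 0.32 = 0.04566 m/day.
t = 300 / 0.04566 = 6570 days = 18 years.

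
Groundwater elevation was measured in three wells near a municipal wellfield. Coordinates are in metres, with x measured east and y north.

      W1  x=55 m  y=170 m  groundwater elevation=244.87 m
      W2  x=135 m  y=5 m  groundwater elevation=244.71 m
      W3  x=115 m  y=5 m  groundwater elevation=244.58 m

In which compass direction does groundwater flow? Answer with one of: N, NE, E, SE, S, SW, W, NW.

With h = a·x + b·y + c and W1 as origin, the differences give:
  80·a + (-165)·b = -0.16
  60·a + (-165)·b = -0.29
Eliminate b (×(-165) and ×(-165), subtract): -3300·a = -21.450 → a = ∂h/∂x = +0.006500
Back-substitute: b = ∂h/∂y = +0.004121.
Flow = −∇h = (-0.006500 east, -0.004121 north), which points southwest.

SW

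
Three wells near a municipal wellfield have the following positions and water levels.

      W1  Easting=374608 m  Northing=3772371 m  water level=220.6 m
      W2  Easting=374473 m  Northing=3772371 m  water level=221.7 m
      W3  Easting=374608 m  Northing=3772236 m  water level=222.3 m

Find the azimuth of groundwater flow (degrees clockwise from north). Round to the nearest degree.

033°

∂h/∂x = (221.7 − 220.6) / (374473 − 374608) = -0.008148
∂h/∂y = (222.3 − 220.6) / (3772236 − 3772371) = -0.01259
Flow direction (−∇h) has components (+0.008148 E, +0.01259 N).
Azimuth = atan2(E, N) = atan2(+0.008148, +0.01259) = 32.9° ≈ 033°.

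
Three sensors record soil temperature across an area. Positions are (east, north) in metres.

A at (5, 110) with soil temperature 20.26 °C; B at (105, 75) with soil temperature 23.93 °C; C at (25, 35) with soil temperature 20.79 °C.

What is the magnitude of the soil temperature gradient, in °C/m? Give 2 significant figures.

Differences from A: to B (Δx, Δy, Δh) = (100, -35, +3.67); to C = (20, -75, +0.53).
Determinant of the coordinate differences = 100·(-75) − 20·(-35) = -6800.
∂T/∂x = [(+3.67)·(-75) − (+0.53)·(-35)] / -6800 = +0.03775
∂T/∂y = [100·(+0.53) − 20·(+3.67)] / -6800 = +0.003000
|∇f| = √(0.03775² + 0.003000²) = 0.03787 °C/m

0.038 °C/m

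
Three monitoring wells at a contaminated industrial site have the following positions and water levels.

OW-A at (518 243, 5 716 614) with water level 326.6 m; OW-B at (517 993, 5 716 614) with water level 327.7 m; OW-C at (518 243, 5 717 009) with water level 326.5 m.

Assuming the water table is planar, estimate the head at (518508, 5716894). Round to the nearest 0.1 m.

∂h/∂x = (327.7 − 326.6) / (517993 − 518243) = -0.004400
∂h/∂y = (326.5 − 326.6) / (5717009 − 5716614) = -0.0002532
h(518508, 5716894) = 326.6 + (-0.004400)·(265) + (-0.0002532)·(280) = 326.6 -1.166 -0.071 = 325.363 m.

325.4 m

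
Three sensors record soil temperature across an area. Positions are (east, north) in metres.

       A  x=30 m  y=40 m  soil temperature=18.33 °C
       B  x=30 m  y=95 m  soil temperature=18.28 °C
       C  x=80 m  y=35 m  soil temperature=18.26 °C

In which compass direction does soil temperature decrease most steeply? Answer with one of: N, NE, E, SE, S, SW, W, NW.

NE

With T = a·x + b·y + c and A as origin, the differences give:
  0·a + 55·b = -0.05
  50·a + (-5)·b = -0.07
Eliminate b (×(-5) and ×55, subtract): -2750·a = 4.100 → a = ∂T/∂x = -0.001491
Back-substitute: b = ∂T/∂y = -0.0009091.
Steepest decrease is along −∇f = (+0.001491 E, +0.0009091 N) → northeast.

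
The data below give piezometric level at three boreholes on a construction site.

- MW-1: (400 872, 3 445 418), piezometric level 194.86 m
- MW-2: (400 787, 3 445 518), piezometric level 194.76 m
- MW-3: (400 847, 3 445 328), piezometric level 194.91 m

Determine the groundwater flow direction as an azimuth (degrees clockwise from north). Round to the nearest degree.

329°

Taking MW-1 as reference: MW-2−MW-1 = (-85, 100, -0.10); MW-3−MW-1 = (-25, -90, +0.05).
Solve a·Δx + b·Δy = Δh: det = (-85)·(-90) − (-25)·100 = 10150.
∂h/∂x = [(-0.10)·(-90) − (+0.05)·100] / 10150 = +0.0003941
∂h/∂y = [(-85)·(+0.05) − (-25)·(-0.10)] / 10150 = -0.0006650
Flow direction (−∇h) has components (-0.0003941 E, +0.0006650 N).
Azimuth = atan2(E, N) = atan2(-0.0003941, +0.0006650) = 329.3° ≈ 329°.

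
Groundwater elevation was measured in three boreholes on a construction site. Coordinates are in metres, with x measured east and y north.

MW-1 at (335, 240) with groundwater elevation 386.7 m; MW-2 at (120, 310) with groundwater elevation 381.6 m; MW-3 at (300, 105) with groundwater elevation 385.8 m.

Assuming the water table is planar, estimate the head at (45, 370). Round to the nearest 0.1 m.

379.8 m

With h = a·x + b·y + c and MW-1 as origin, the differences give:
  (-215)·a + 70·b = -5.1
  (-35)·a + (-135)·b = -0.9
Eliminate b (×(-135) and ×70, subtract): 31475·a = 751.50 → a = ∂h/∂x = +0.02388
Back-substitute: b = ∂h/∂y = +0.0004766.
h(45, 370) = 386.7 + (+0.02388)·(-290) + (+0.0004766)·(130) = 386.7 -6.924 +0.062 = 379.838 m.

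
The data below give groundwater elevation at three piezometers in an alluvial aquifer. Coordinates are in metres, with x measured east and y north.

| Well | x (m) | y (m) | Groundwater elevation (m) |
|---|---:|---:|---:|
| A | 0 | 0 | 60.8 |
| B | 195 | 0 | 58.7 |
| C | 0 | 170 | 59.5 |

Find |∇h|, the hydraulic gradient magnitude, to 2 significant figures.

0.013

∂h/∂x = (58.7 − 60.8) / (195 − 0) = -0.01077
∂h/∂y = (59.5 − 60.8) / (170 − 0) = -0.007647
|∇h| = √(-0.01077² + -0.007647²) = 0.01321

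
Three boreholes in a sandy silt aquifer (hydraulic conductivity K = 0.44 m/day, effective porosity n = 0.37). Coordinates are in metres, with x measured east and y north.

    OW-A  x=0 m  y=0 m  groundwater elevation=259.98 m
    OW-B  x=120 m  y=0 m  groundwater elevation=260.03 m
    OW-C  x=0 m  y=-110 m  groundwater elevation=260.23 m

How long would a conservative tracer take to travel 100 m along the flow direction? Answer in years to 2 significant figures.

∂h/∂x = (260.03 − 259.98) / (120 − 0) = +0.0004167
∂h/∂y = (260.23 − 259.98) / (-110 − 0) = -0.002273
|∇h| = √(0.0004167² + -0.002273²) = 0.002311
Seepage velocity v = K·i/n = 0.44 × 0.002311 / 0.37 = 0.002748 m/day.
t = 100 / 0.002748 = 3.639e+04 days = 99.6 years.

100 years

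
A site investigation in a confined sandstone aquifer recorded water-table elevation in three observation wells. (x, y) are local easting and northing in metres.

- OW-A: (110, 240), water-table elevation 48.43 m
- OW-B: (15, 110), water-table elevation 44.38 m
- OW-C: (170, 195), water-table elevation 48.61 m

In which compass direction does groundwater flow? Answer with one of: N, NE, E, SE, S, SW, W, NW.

With h = a·x + b·y + c and OW-A as origin, the differences give:
  (-95)·a + (-130)·b = -4.05
  60·a + (-45)·b = +0.18
Eliminate b (×(-45) and ×(-130), subtract): 12075·a = 205.650 → a = ∂h/∂x = +0.01703
Back-substitute: b = ∂h/∂y = +0.01871.
Flow = −∇h = (-0.01703 east, -0.01871 north), which points southwest.

SW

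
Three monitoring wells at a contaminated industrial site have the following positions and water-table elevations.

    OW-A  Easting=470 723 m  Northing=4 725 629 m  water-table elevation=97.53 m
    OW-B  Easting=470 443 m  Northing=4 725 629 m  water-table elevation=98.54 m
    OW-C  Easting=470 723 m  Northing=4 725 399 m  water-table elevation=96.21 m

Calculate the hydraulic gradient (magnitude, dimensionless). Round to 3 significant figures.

∂h/∂x = (98.54 − 97.53) / (470443 − 470723) = -0.003607
∂h/∂y = (96.21 − 97.53) / (4725399 − 4725629) = +0.005739
|∇h| = √(-0.003607² + 0.005739²) = 0.006778

0.00678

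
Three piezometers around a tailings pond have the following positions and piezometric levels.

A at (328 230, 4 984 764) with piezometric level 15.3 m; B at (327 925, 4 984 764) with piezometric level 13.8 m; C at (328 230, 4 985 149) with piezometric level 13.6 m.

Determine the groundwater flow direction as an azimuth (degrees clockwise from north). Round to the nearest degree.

312°

∂h/∂x = (13.8 − 15.3) / (327925 − 328230) = +0.004918
∂h/∂y = (13.6 − 15.3) / (4985149 − 4984764) = -0.004416
Flow direction (−∇h) has components (-0.004918 E, +0.004416 N).
Azimuth = atan2(E, N) = atan2(-0.004918, +0.004416) = 311.9° ≈ 312°.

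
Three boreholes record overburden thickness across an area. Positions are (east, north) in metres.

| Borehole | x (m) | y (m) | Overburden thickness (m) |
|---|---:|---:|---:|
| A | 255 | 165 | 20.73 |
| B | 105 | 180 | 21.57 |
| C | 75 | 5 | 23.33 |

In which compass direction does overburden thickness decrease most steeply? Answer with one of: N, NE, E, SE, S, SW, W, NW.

NE

With d = a·x + b·y + c and A as origin, the differences give:
  (-150)·a + 15·b = +0.84
  (-180)·a + (-160)·b = +2.60
Eliminate b (×(-160) and ×15, subtract): 26700·a = -173.400 → a = ∂d/∂x = -0.006494
Back-substitute: b = ∂d/∂y = -0.008944.
Steepest decrease is along −∇f = (+0.006494 E, +0.008944 N) → northeast.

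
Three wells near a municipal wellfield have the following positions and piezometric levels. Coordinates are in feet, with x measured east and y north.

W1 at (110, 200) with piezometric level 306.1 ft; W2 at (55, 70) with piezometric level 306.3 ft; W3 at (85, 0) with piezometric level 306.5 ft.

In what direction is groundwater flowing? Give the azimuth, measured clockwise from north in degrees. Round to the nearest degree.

Taking W1 as reference: W2−W1 = (-55, -130, +0.2); W3−W1 = (-25, -200, +0.4).
Solve a·Δx + b·Δy = Δh: det = (-55)·(-200) − (-25)·(-130) = 7750.
∂h/∂x = [(+0.2)·(-200) − (+0.4)·(-130)] / 7750 = +0.001548
∂h/∂y = [(-55)·(+0.4) − (-25)·(+0.2)] / 7750 = -0.002194
Flow direction (−∇h) has components (-0.001548 E, +0.002194 N).
Azimuth = atan2(E, N) = atan2(-0.001548, +0.002194) = 324.8° ≈ 325°.

325°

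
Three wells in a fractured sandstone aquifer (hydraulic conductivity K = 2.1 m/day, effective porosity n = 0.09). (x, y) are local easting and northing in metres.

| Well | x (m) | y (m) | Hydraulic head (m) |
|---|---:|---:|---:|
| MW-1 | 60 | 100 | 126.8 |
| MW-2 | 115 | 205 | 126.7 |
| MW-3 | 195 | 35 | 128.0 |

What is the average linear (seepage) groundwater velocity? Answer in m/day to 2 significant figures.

Three-point gradient (reference MW-1): Δ to MW-2 = (55, 105, -0.1), Δ to MW-3 = (135, -65, +1.2).
∂h/∂x = +0.006732, ∂h/∂y = -0.004479 (det = -17750).
|∇h| = √(0.006732² + -0.004479²) = 0.008086
Seepage velocity v = K·i/n = 2.1 × 0.008086 / 0.09 = 0.1887 m/day.

0.19 m/day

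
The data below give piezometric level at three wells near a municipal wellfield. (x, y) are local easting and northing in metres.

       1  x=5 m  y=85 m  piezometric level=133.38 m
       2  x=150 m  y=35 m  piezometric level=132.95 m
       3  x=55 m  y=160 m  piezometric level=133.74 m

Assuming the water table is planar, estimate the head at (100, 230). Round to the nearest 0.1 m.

With h = a·x + b·y + c and 1 as origin, the differences give:
  145·a + (-50)·b = -0.43
  50·a + 75·b = +0.36
Eliminate b (×75 and ×(-50), subtract): 13375·a = -14.250 → a = ∂h/∂x = -0.001065
Back-substitute: b = ∂h/∂y = +0.005510.
h(100, 230) = 133.38 + (-0.001065)·(95) + (+0.005510)·(145) = 133.38 -0.101 +0.799 = 134.078 m.

134.1 m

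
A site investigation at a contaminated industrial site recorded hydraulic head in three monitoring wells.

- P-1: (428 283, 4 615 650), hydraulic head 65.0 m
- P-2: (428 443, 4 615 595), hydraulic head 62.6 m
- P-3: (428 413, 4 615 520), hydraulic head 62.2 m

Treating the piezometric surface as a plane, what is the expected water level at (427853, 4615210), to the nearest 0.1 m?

Differences from P-1: to P-2 (Δx, Δy, Δh) = (160, -55, -2.4); to P-3 = (130, -130, -2.8).
Solve a·Δx + b·Δy = Δh: det = 160·(-130) − 130·(-55) = -13650.
∂h/∂x = [(-2.4)·(-130) − (-2.8)·(-55)] / -13650 = -0.01158
∂h/∂y = [160·(-2.8) − 130·(-2.4)] / -13650 = +0.009963
h(427853, 4615210) = 65.0 + (-0.01158)·(-430) + (+0.009963)·(-440) = 65.0 +4.977 -4.384 = 65.593 m.

65.6 m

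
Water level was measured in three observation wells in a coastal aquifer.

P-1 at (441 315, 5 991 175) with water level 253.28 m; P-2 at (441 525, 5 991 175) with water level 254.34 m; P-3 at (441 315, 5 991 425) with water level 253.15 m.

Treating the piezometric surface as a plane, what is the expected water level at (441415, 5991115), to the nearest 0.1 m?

∂h/∂x = (254.34 − 253.28) / (441525 − 441315) = +0.005048
∂h/∂y = (253.15 − 253.28) / (5991425 − 5991175) = -0.0005200
h(441415, 5991115) = 253.28 + (+0.005048)·(100) + (-0.0005200)·(-60) = 253.28 +0.505 +0.031 = 253.816 m.

253.8 m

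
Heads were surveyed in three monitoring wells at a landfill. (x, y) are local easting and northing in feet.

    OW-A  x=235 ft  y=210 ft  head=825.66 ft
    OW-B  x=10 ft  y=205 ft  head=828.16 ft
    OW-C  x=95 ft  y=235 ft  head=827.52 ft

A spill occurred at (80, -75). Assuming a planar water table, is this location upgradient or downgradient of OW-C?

downgradient

With h = a·x + b·y + c and OW-A as origin, the differences give:
  (-225)·a + (-5)·b = +2.50
  (-140)·a + 25·b = +1.86
Eliminate b (×25 and ×(-5), subtract): -6325·a = 71.800 → a = ∂h/∂x = -0.01135
Back-substitute: b = ∂h/∂y = +0.01083.
Head at (80, -75) = 825.66 + (-0.01135)·(-155) + (+0.01083)·(-285) = 824.33 ft.
That is lower than the 827.52 ft at OW-C, so the point is downgradient.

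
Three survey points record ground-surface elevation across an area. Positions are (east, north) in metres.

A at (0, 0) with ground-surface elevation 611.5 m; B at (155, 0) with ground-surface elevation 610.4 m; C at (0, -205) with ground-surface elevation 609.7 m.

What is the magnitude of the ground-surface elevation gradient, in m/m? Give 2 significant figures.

0.011 m/m

∂z/∂x = (610.4 − 611.5) / (155 − 0) = -0.007097
∂z/∂y = (609.7 − 611.5) / (-205 − 0) = +0.008780
|∇f| = √(-0.007097² + 0.008780²) = 0.01129 m/m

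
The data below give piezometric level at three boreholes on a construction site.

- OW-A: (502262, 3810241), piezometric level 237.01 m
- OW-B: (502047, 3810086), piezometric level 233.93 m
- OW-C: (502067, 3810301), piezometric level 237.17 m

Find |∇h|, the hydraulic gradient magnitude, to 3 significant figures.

0.0152

Three-point gradient (reference OW-A): Δ to OW-B = (-215, -155, -3.08), Δ to OW-C = (-195, 60, +0.16).
∂h/∂x = +0.003710, ∂h/∂y = +0.01472 (det = -43125).
|∇h| = √(0.003710² + 0.01472²) = 0.01518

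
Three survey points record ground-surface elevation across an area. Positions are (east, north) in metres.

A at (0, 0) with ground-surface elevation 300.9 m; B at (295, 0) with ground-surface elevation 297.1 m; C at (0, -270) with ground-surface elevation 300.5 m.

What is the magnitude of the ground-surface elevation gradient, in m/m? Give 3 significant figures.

0.0130 m/m

∂z/∂x = (297.1 − 300.9) / (295 − 0) = -0.01288
∂z/∂y = (300.5 − 300.9) / (-270 − 0) = +0.001481
|∇f| = √(-0.01288² + 0.001481²) = 0.01296 m/m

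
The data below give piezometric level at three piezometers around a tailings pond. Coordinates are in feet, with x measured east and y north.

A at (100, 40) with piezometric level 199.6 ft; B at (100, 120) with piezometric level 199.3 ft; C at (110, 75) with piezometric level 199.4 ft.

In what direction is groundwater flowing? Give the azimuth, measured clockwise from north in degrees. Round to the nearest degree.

Differences from A: to B (Δx, Δy, Δh) = (0, 80, -0.3); to C = (10, 35, -0.2).
Determinant of the coordinate differences = 0·35 − 10·80 = -800.
∂h/∂x = [(-0.3)·35 − (-0.2)·80] / -800 = -0.006875
∂h/∂y = [0·(-0.2) − 10·(-0.3)] / -800 = -0.003750
Flow direction (−∇h) has components (+0.006875 E, +0.003750 N).
Azimuth = atan2(E, N) = atan2(+0.006875, +0.003750) = 61.4° ≈ 061°.

061°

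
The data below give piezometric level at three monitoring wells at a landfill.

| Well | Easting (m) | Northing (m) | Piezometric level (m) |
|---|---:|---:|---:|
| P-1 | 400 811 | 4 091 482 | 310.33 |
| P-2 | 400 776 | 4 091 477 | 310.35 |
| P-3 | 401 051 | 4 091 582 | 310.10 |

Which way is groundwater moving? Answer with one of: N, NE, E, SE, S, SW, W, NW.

With h = a·x + b·y + c and P-1 as origin, the differences give:
  (-35)·a + (-5)·b = +0.02
  240·a + 100·b = -0.23
Eliminate b (×100 and ×(-5), subtract): -2300·a = 0.850 → a = ∂h/∂x = -0.0003696
Back-substitute: b = ∂h/∂y = -0.001413.
Flow = −∇h = (+0.0003696 east, +0.001413 north), which points north.

N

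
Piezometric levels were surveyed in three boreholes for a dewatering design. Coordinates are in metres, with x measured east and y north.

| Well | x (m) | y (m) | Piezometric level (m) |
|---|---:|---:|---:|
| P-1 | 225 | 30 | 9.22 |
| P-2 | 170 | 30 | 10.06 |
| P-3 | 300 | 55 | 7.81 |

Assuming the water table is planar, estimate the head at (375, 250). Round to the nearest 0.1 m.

4.6 m

Differences from P-1: to P-2 (Δx, Δy, Δh) = (-55, 0, +0.84); to P-3 = (75, 25, -1.41).
Solve a·Δx + b·Δy = Δh: det = (-55)·25 − 75·0 = -1375.
∂h/∂x = [(+0.84)·25 − (-1.41)·0] / -1375 = -0.01527
∂h/∂y = [(-55)·(-1.41) − 75·(+0.84)] / -1375 = -0.01058
h(375, 250) = 9.22 + (-0.01527)·(150) + (-0.01058)·(220) = 9.22 -2.291 -2.328 = 4.601 m.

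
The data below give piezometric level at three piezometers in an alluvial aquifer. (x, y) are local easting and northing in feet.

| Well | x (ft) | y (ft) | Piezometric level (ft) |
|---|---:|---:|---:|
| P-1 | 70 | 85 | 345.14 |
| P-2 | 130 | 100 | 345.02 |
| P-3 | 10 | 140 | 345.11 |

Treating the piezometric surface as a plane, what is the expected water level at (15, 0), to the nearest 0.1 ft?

345.4 ft

Taking P-1 as reference: P-2−P-1 = (60, 15, -0.12); P-3−P-1 = (-60, 55, -0.03).
Determinant of the coordinate differences = 60·55 − (-60)·15 = 4200.
∂h/∂x = [(-0.12)·55 − (-0.03)·15] / 4200 = -0.001464
∂h/∂y = [60·(-0.03) − (-60)·(-0.12)] / 4200 = -0.002143
h(15, 0) = 345.14 + (-0.001464)·(-55) + (-0.002143)·(-85) = 345.14 +0.081 +0.182 = 345.403 ft.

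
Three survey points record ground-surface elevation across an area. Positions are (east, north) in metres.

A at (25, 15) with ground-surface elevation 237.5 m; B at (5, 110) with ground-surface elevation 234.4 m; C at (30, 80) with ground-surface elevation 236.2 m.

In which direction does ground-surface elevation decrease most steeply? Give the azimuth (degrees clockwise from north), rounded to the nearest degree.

Differences from A: to B (Δx, Δy, Δh) = (-20, 95, -3.1); to C = (5, 65, -1.3).
Solve a·Δx + b·Δy = Δz: det = (-20)·65 − 5·95 = -1775.
∂z/∂x = [(-3.1)·65 − (-1.3)·95] / -1775 = +0.04394
∂z/∂y = [(-20)·(-1.3) − 5·(-3.1)] / -1775 = -0.02338
Steepest decrease is along −∇f: components (-0.04394 E, +0.02338 N).
Azimuth = atan2(-0.04394, +0.02338) = 298.0° ≈ 298°.

298°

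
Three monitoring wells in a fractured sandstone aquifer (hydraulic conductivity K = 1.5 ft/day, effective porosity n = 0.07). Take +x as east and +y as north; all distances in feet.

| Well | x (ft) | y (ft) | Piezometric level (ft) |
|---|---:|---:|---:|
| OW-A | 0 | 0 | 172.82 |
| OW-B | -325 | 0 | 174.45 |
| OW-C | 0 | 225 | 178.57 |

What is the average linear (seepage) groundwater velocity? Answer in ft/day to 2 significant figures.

0.56 ft/day

∂h/∂x = (174.45 − 172.82) / (-325 − 0) = -0.005015
∂h/∂y = (178.57 − 172.82) / (225 − 0) = +0.02556
|∇h| = √(-0.005015² + 0.02556²) = 0.02605
Seepage velocity v = K·i/n = 1.5 × 0.02605 / 0.07 = 0.5582 ft/day.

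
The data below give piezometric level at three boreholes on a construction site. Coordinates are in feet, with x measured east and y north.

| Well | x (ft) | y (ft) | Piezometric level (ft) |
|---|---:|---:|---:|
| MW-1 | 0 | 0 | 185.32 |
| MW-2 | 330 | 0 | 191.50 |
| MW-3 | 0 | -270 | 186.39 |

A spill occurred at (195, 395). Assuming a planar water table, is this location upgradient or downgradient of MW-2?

downgradient

∂h/∂x = (191.50 − 185.32) / (330 − 0) = +0.01873
∂h/∂y = (186.39 − 185.32) / (-270 − 0) = -0.003963
Head at (195, 395) = 185.32 + (+0.01873)·(195) + (-0.003963)·(395) = 187.41 ft.
That is lower than the 191.50 ft at MW-2, so the point is downgradient.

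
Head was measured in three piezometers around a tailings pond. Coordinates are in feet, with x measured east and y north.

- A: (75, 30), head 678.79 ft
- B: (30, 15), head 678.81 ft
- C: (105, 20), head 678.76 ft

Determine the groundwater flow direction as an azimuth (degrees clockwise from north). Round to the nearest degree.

Three-point gradient (reference A): Δ to B = (-45, -15, +0.02), Δ to C = (30, -10, -0.03).
∂h/∂x = -0.0007222, ∂h/∂y = +0.0008333 (det = 900).
Flow direction (−∇h) has components (+0.0007222 E, -0.0008333 N).
Azimuth = atan2(E, N) = atan2(+0.0007222, -0.0008333) = 139.1° ≈ 139°.

139°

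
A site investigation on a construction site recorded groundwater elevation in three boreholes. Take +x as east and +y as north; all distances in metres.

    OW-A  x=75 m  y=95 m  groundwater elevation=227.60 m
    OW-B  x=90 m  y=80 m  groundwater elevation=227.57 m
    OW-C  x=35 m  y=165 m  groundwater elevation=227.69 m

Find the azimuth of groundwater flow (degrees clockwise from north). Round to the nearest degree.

101°

With h = a·x + b·y + c and OW-A as origin, the differences give:
  15·a + (-15)·b = -0.03
  (-40)·a + 70·b = +0.09
Eliminate b (×70 and ×(-15), subtract): 450·a = -0.750 → a = ∂h/∂x = -0.001667
Back-substitute: b = ∂h/∂y = +0.0003333.
Flow direction (−∇h) has components (+0.001667 E, -0.0003333 N).
Azimuth = atan2(E, N) = atan2(+0.001667, -0.0003333) = 101.3° ≈ 101°.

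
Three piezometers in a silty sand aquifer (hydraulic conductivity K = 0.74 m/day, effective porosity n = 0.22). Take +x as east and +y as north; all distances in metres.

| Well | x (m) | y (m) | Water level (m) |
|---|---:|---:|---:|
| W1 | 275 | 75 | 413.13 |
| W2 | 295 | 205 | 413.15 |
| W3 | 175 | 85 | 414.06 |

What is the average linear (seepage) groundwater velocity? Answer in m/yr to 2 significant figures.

Taking W1 as reference: W2−W1 = (20, 130, +0.02); W3−W1 = (-100, 10, +0.93).
Determinant of the coordinate differences = 20·10 − (-100)·130 = 13200.
∂h/∂x = [(+0.02)·10 − (+0.93)·130] / 13200 = -0.009144
∂h/∂y = [20·(+0.93) − (-100)·(+0.02)] / 13200 = +0.001561
|∇h| = √(-0.009144² + 0.001561²) = 0.009276
Seepage velocity v = K·i/n = 0.74 × 0.009276 / 0.22 = 0.0312 m/day = 11.4 m/yr.

11 m/yr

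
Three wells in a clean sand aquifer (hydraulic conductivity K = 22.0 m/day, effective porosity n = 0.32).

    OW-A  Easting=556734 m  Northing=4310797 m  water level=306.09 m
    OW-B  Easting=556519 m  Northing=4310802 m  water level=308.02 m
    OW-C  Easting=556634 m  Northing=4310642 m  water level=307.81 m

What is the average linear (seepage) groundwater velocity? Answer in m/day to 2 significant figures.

Differences from OW-A: to OW-B (Δx, Δy, Δh) = (-215, 5, +1.93); to OW-C = (-100, -155, +1.72).
Determinant of the coordinate differences = (-215)·(-155) − (-100)·5 = 33825.
∂h/∂x = [(+1.93)·(-155) − (+1.72)·5] / 33825 = -0.009098
∂h/∂y = [(-215)·(+1.72) − (-100)·(+1.93)] / 33825 = -0.005227
|∇h| = √(-0.009098² + -0.005227²) = 0.01049
Seepage velocity v = K·i/n = 22.0 × 0.01049 / 0.32 = 0.7212 m/day.

0.72 m/day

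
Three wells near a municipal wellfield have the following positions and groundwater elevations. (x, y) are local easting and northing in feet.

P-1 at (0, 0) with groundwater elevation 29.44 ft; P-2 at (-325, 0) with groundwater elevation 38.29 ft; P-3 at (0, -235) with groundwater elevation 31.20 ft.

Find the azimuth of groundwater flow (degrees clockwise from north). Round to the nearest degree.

∂h/∂x = (38.29 − 29.44) / (-325 − 0) = -0.02723
∂h/∂y = (31.20 − 29.44) / (-235 − 0) = -0.007489
Flow direction (−∇h) has components (+0.02723 E, +0.007489 N).
Azimuth = atan2(E, N) = atan2(+0.02723, +0.007489) = 74.6° ≈ 075°.

075°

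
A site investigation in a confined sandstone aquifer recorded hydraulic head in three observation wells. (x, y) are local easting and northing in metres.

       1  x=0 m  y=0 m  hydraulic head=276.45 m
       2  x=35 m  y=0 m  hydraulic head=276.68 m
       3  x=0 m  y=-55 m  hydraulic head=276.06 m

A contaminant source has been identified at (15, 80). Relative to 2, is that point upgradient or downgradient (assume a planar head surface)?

upgradient

∂h/∂x = (276.68 − 276.45) / (35 − 0) = +0.006571
∂h/∂y = (276.06 − 276.45) / (-55 − 0) = +0.007091
Head at (15, 80) = 276.45 + (+0.006571)·(15) + (+0.007091)·(80) = 277.12 m.
That is higher than the 276.68 m at 2, so the point is upgradient.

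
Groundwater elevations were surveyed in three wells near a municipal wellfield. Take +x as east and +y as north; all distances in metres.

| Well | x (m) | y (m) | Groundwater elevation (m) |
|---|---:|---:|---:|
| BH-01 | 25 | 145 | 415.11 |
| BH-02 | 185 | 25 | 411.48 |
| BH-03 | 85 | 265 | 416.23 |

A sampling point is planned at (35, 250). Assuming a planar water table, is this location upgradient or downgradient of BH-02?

upgradient

With h = a·x + b·y + c and BH-01 as origin, the differences give:
  160·a + (-120)·b = -3.63
  60·a + 120·b = +1.12
Eliminate b (×120 and ×(-120), subtract): 26400·a = -301.200 → a = ∂h/∂x = -0.01141
Back-substitute: b = ∂h/∂y = +0.01504.
Head at (35, 250) = 415.11 + (-0.01141)·(10) + (+0.01504)·(105) = 416.57 m.
That is higher than the 411.48 m at BH-02, so the point is upgradient.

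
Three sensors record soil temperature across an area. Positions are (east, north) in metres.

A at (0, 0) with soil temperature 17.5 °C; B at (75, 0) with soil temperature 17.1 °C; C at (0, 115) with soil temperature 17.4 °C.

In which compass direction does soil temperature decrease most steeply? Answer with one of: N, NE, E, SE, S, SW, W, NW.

∂T/∂x = (17.1 − 17.5) / (75 − 0) = -0.005333
∂T/∂y = (17.4 − 17.5) / (115 − 0) = -0.0008696
Steepest decrease is along −∇f = (+0.005333 E, +0.0008696 N) → east.

E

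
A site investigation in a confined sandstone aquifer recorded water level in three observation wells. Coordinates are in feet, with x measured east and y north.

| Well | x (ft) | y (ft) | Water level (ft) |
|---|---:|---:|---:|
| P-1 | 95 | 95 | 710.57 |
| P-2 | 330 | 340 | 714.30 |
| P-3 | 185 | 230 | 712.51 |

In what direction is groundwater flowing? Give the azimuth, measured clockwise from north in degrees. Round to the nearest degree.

With h = a·x + b·y + c and P-1 as origin, the differences give:
  235·a + 245·b = +3.73
  90·a + 135·b = +1.94
Eliminate b (×135 and ×245, subtract): 9675·a = 28.250 → a = ∂h/∂x = +0.002920
Back-substitute: b = ∂h/∂y = +0.01242.
Flow direction (−∇h) has components (-0.002920 E, -0.01242 N).
Azimuth = atan2(E, N) = atan2(-0.002920, -0.01242) = 193.2° ≈ 193°.

193°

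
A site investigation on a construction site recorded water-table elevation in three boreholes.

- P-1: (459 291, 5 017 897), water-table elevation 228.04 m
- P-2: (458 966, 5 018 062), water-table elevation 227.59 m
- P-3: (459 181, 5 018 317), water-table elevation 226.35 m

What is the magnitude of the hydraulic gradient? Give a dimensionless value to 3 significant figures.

0.00429

Taking P-1 as reference: P-2−P-1 = (-325, 165, -0.45); P-3−P-1 = (-110, 420, -1.69).
Solve a·Δx + b·Δy = Δh: det = (-325)·420 − (-110)·165 = -118350.
∂h/∂x = [(-0.45)·420 − (-1.69)·165] / -118350 = -0.0007592
∂h/∂y = [(-325)·(-1.69) − (-110)·(-0.45)] / -118350 = -0.004223
|∇h| = √(-0.0007592² + -0.004223²) = 0.004291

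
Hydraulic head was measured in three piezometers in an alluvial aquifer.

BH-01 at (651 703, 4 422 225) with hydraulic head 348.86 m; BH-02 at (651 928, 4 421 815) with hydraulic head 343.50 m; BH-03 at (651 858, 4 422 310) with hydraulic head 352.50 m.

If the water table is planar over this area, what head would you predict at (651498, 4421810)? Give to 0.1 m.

Taking BH-01 as reference: BH-02−BH-01 = (225, -410, -5.36); BH-03−BH-01 = (155, 85, +3.64).
Solve a·Δx + b·Δy = Δh: det = 225·85 − 155·(-410) = 82675.
∂h/∂x = [(-5.36)·85 − (+3.64)·(-410)] / 82675 = +0.01254
∂h/∂y = [225·(+3.64) − 155·(-5.36)] / 82675 = +0.01996
h(651498, 4421810) = 348.86 + (+0.01254)·(-205) + (+0.01996)·(-415) = 348.86 -2.571 -8.281 = 338.008 m.

338.0 m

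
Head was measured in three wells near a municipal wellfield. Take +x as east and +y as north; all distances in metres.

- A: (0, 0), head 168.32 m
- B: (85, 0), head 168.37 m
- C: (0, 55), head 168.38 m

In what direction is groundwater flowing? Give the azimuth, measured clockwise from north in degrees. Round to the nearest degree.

208°

∂h/∂x = (168.37 − 168.32) / (85 − 0) = +0.0005882
∂h/∂y = (168.38 − 168.32) / (55 − 0) = +0.001091
Flow direction (−∇h) has components (-0.0005882 E, -0.001091 N).
Azimuth = atan2(E, N) = atan2(-0.0005882, -0.001091) = 208.3° ≈ 208°.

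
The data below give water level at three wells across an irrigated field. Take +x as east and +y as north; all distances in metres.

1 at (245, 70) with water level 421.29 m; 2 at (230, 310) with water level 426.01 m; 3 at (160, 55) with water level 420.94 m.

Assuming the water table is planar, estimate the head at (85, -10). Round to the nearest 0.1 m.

419.6 m

With h = a·x + b·y + c and 1 as origin, the differences give:
  (-15)·a + 240·b = +4.72
  (-85)·a + (-15)·b = -0.35
Eliminate b (×(-15) and ×240, subtract): 20625·a = 13.200 → a = ∂h/∂x = +0.0006400
Back-substitute: b = ∂h/∂y = +0.01971.
h(85, -10) = 421.29 + (+0.0006400)·(-160) + (+0.01971)·(-80) = 421.29 -0.102 -1.577 = 419.611 m.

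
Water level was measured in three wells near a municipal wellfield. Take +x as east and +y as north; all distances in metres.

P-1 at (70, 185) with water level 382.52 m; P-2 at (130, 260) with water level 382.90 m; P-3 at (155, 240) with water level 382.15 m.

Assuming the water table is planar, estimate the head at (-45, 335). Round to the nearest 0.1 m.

Taking P-1 as reference: P-2−P-1 = (60, 75, +0.38); P-3−P-1 = (85, 55, -0.37).
Solve a·Δx + b·Δy = Δh: det = 60·55 − 85·75 = -3075.
∂h/∂x = [(+0.38)·55 − (-0.37)·75] / -3075 = -0.01582
∂h/∂y = [60·(-0.37) − 85·(+0.38)] / -3075 = +0.01772
h(-45, 335) = 382.52 + (-0.01582)·(-115) + (+0.01772)·(150) = 382.52 +1.819 +2.659 = 386.998 m.

387.0 m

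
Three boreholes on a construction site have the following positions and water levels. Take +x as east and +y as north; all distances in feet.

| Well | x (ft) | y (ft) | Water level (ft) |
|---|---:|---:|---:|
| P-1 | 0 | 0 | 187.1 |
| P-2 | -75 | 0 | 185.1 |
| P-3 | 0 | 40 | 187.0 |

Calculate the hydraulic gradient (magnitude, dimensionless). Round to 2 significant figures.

0.027

∂h/∂x = (185.1 − 187.1) / (-75 − 0) = +0.02667
∂h/∂y = (187.0 − 187.1) / (40 − 0) = -0.002500
|∇h| = √(0.02667² + -0.002500²) = 0.02679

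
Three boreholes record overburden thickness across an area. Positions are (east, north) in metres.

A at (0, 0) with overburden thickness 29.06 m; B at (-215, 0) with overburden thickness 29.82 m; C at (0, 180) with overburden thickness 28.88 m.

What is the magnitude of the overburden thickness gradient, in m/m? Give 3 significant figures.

0.00367 m/m

∂d/∂x = (29.82 − 29.06) / (-215 − 0) = -0.003535
∂d/∂y = (28.88 − 29.06) / (180 − 0) = -0.0010000
|∇f| = √(-0.003535² + -0.0010000²) = 0.003674 m/m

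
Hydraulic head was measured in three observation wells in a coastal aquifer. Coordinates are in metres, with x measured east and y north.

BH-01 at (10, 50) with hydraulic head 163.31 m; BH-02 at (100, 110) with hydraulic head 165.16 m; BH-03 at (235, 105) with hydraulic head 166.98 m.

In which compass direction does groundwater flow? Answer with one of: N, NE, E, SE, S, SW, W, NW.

Taking BH-01 as reference: BH-02−BH-01 = (90, 60, +1.85); BH-03−BH-01 = (225, 55, +3.67).
Solve a·Δx + b·Δy = Δh: det = 90·55 − 225·60 = -8550.
∂h/∂x = [(+1.85)·55 − (+3.67)·60] / -8550 = +0.01385
∂h/∂y = [90·(+3.67) − 225·(+1.85)] / -8550 = +0.01005
Flow = −∇h = (-0.01385 east, -0.01005 north), which points southwest.

SW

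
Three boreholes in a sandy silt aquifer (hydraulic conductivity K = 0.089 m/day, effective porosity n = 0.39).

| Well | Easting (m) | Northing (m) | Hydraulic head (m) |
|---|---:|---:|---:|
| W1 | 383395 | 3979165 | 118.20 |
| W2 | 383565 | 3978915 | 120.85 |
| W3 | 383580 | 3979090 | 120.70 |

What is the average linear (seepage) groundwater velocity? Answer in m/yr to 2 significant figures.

With h = a·x + b·y + c and W1 as origin, the differences give:
  170·a + (-250)·b = +2.65
  185·a + (-75)·b = +2.50
Eliminate b (×(-75) and ×(-250), subtract): 33500·a = 426.250 → a = ∂h/∂x = +0.01272
Back-substitute: b = ∂h/∂y = -0.001948.
|∇h| = √(0.01272² + -0.001948²) = 0.01287
Seepage velocity v = K·i/n = 0.089 × 0.01287 / 0.39 = 0.002937 m/day = 1.073 m/yr.

1.1 m/yr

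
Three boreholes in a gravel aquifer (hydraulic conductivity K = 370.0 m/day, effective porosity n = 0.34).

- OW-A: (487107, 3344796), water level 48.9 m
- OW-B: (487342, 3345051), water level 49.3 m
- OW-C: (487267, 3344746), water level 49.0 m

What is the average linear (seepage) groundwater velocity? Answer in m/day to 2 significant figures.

Differences from OW-A: to OW-B (Δx, Δy, Δh) = (235, 255, +0.4); to OW-C = (160, -50, +0.1).
Determinant of the coordinate differences = 235·(-50) − 160·255 = -52550.
∂h/∂x = [(+0.4)·(-50) − (+0.1)·255] / -52550 = +0.0008658
∂h/∂y = [235·(+0.1) − 160·(+0.4)] / -52550 = +0.0007707
|∇h| = √(0.0008658² + 0.0007707²) = 0.001159
Seepage velocity v = K·i/n = 370.0 × 0.001159 / 0.34 = 1.261 m/day.

1.3 m/day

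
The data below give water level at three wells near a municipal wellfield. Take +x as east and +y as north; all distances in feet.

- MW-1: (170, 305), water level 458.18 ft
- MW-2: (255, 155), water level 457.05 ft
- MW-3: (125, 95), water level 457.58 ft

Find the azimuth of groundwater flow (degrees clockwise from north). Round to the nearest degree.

Differences from MW-1: to MW-2 (Δx, Δy, Δh) = (85, -150, -1.13); to MW-3 = (-45, -210, -0.60).
Determinant of the coordinate differences = 85·(-210) − (-45)·(-150) = -24600.
∂h/∂x = [(-1.13)·(-210) − (-0.60)·(-150)] / -24600 = -0.005988
∂h/∂y = [85·(-0.60) − (-45)·(-1.13)] / -24600 = +0.004140
Flow direction (−∇h) has components (+0.005988 E, -0.004140 N).
Azimuth = atan2(E, N) = atan2(+0.005988, -0.004140) = 124.7° ≈ 125°.

125°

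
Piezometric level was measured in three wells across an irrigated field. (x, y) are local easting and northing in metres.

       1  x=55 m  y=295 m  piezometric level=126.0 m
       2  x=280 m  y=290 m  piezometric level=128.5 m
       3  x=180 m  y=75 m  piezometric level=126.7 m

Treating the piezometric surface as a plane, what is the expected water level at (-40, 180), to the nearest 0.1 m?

124.6 m

Taking 1 as reference: 2−1 = (225, -5, +2.5); 3−1 = (125, -220, +0.7).
Determinant of the coordinate differences = 225·(-220) − 125·(-5) = -48875.
∂h/∂x = [(+2.5)·(-220) − (+0.7)·(-5)] / -48875 = +0.01118
∂h/∂y = [225·(+0.7) − 125·(+2.5)] / -48875 = +0.003171
h(-40, 180) = 126.0 + (+0.01118)·(-95) + (+0.003171)·(-115) = 126.0 -1.062 -0.365 = 124.573 m.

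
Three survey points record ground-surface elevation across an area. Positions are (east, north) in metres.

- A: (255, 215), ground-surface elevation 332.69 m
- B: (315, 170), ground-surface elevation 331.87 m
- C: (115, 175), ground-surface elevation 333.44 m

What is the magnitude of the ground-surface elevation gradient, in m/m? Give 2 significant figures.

With z = a·x + b·y + c and A as origin, the differences give:
  60·a + (-45)·b = -0.82
  (-140)·a + (-40)·b = +0.75
Eliminate b (×(-40) and ×(-45), subtract): -8700·a = 66.550 → a = ∂z/∂x = -0.007649
Back-substitute: b = ∂z/∂y = +0.008023.
|∇f| = √(-0.007649² + 0.008023²) = 0.01108 m/m

0.011 m/m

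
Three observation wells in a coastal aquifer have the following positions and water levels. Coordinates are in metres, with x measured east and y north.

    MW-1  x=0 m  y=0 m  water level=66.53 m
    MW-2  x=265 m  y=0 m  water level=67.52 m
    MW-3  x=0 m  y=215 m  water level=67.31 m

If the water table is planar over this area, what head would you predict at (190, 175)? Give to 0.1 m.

∂h/∂x = (67.52 − 66.53) / (265 − 0) = +0.003736
∂h/∂y = (67.31 − 66.53) / (215 − 0) = +0.003628
h(190, 175) = 66.53 + (+0.003736)·(190) + (+0.003628)·(175) = 66.53 +0.710 +0.635 = 67.875 m.

67.9 m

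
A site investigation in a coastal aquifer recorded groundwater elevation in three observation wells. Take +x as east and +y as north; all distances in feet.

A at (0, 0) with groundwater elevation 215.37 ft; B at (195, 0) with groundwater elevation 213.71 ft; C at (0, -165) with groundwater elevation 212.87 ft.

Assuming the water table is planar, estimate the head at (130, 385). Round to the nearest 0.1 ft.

220.1 ft

∂h/∂x = (213.71 − 215.37) / (195 − 0) = -0.008513
∂h/∂y = (212.87 − 215.37) / (-165 − 0) = +0.01515
h(130, 385) = 215.37 + (-0.008513)·(130) + (+0.01515)·(385) = 215.37 -1.107 +5.833 = 220.097 ft.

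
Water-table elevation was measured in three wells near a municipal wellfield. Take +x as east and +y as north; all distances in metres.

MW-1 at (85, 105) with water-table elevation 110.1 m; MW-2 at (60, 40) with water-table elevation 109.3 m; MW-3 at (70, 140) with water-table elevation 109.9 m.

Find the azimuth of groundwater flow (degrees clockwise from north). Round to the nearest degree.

With h = a·x + b·y + c and MW-1 as origin, the differences give:
  (-25)·a + (-65)·b = -0.8
  (-15)·a + 35·b = -0.2
Eliminate b (×35 and ×(-65), subtract): -1850·a = -41.00 → a = ∂h/∂x = +0.02216
Back-substitute: b = ∂h/∂y = +0.003784.
Flow direction (−∇h) has components (-0.02216 E, -0.003784 N).
Azimuth = atan2(E, N) = atan2(-0.02216, -0.003784) = 260.3° ≈ 260°.

260°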